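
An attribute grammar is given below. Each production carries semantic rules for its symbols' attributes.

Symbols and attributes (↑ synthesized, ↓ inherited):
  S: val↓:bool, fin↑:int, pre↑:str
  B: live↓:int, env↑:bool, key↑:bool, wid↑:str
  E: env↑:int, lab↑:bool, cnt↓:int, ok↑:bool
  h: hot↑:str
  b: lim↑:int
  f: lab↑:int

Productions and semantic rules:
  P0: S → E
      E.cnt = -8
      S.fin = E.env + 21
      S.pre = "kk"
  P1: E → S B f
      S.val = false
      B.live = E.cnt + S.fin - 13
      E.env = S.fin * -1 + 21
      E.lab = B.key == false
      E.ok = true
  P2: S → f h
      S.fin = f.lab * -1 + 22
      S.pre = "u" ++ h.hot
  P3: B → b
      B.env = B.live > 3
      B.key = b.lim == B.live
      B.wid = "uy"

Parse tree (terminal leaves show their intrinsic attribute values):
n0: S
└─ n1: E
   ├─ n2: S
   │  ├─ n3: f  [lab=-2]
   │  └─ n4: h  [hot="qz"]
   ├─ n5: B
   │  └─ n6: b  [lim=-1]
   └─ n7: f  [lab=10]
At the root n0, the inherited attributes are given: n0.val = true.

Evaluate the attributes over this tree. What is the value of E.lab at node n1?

1. n0.val = true  [given at root]
2. n1.cnt = -8  [-8]
3. n2.val = false  [false]
4. n3.lab = -2  [terminal]
5. n4.hot = "qz"  [terminal]
6. n2.fin = 24  [f.lab * -1 + 22]
7. n2.pre = "uqz"  ["u" ++ h.hot]
8. n5.live = 3  [E.cnt + S.fin - 13]
9. n6.lim = -1  [terminal]
10. n5.env = false  [B.live > 3]
11. n5.key = false  [b.lim == B.live]
12. n5.wid = "uy"  ["uy"]
13. n7.lab = 10  [terminal]
14. n1.env = -3  [S.fin * -1 + 21]
15. n1.lab = true  [B.key == false]
16. n1.ok = true  [true]
17. n0.fin = 18  [E.env + 21]
18. n0.pre = "kk"  ["kk"]

true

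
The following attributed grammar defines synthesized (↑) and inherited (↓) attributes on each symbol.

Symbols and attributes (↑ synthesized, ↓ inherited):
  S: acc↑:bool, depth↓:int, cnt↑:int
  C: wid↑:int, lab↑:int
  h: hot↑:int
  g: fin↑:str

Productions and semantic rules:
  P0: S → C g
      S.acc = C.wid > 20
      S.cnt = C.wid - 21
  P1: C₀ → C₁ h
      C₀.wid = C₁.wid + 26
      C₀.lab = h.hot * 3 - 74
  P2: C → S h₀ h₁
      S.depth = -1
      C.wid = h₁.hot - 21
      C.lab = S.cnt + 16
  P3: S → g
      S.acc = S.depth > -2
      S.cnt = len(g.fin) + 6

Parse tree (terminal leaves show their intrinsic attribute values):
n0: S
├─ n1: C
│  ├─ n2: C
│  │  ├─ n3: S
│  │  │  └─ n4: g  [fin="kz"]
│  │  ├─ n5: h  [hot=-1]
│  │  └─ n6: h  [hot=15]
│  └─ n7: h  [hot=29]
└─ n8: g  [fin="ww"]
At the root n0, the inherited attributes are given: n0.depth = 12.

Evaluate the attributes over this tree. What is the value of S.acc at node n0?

false

1. n0.depth = 12  [given at root]
2. n3.depth = -1  [-1]
3. n4.fin = "kz"  [terminal]
4. n3.acc = true  [S.depth > -2]
5. n3.cnt = 8  [len(g.fin) + 6]
6. n5.hot = -1  [terminal]
7. n6.hot = 15  [terminal]
8. n2.wid = -6  [h₁.hot - 21]
9. n2.lab = 24  [S.cnt + 16]
10. n7.hot = 29  [terminal]
11. n1.wid = 20  [C₁.wid + 26]
12. n1.lab = 13  [h.hot * 3 - 74]
13. n8.fin = "ww"  [terminal]
14. n0.acc = false  [C.wid > 20]
15. n0.cnt = -1  [C.wid - 21]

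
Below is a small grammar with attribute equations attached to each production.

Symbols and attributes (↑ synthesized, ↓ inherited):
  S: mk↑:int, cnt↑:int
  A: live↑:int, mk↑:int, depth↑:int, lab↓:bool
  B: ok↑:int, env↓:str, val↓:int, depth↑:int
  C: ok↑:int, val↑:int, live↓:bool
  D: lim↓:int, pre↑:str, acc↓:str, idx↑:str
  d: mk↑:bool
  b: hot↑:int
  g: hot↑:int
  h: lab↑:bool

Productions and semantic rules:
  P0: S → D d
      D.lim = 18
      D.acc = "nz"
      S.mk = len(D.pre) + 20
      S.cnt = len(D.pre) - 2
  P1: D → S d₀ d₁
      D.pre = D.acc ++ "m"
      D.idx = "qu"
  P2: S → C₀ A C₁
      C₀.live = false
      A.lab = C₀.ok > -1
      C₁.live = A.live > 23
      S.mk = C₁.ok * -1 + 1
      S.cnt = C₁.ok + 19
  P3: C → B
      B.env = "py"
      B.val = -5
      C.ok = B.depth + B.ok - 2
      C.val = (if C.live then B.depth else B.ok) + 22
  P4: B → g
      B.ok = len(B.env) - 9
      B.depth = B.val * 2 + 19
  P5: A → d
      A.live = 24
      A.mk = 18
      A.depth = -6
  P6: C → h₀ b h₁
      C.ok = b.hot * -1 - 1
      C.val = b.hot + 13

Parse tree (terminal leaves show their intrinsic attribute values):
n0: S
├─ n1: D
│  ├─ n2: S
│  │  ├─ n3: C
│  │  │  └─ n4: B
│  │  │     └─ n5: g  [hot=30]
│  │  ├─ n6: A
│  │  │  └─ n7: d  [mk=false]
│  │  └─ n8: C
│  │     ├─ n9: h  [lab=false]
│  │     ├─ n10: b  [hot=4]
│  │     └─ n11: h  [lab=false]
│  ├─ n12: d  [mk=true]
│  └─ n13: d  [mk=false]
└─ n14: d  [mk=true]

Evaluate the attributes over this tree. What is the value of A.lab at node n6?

true

1. n1.lim = 18  [18]
2. n1.acc = "nz"  ["nz"]
3. n3.live = false  [false]
4. n4.env = "py"  ["py"]
5. n4.val = -5  [-5]
6. n5.hot = 30  [terminal]
7. n4.ok = -7  [len(B.env) - 9]
8. n4.depth = 9  [B.val * 2 + 19]
9. n3.ok = 0  [B.depth + B.ok - 2]
10. n3.val = 15  [(if C.live then B.depth else B.ok) + 22]
11. n6.lab = true  [C₀.ok > -1]
12. n7.mk = false  [terminal]
13. n6.live = 24  [24]
14. n6.mk = 18  [18]
15. n6.depth = -6  [-6]
16. n8.live = true  [A.live > 23]
17. n9.lab = false  [terminal]
18. n10.hot = 4  [terminal]
19. n11.lab = false  [terminal]
20. n8.ok = -5  [b.hot * -1 - 1]
21. n8.val = 17  [b.hot + 13]
22. n2.mk = 6  [C₁.ok * -1 + 1]
23. n2.cnt = 14  [C₁.ok + 19]
24. n12.mk = true  [terminal]
25. n13.mk = false  [terminal]
26. n1.pre = "nzm"  [D.acc ++ "m"]
27. n1.idx = "qu"  ["qu"]
28. n14.mk = true  [terminal]
29. n0.mk = 23  [len(D.pre) + 20]
30. n0.cnt = 1  [len(D.pre) - 2]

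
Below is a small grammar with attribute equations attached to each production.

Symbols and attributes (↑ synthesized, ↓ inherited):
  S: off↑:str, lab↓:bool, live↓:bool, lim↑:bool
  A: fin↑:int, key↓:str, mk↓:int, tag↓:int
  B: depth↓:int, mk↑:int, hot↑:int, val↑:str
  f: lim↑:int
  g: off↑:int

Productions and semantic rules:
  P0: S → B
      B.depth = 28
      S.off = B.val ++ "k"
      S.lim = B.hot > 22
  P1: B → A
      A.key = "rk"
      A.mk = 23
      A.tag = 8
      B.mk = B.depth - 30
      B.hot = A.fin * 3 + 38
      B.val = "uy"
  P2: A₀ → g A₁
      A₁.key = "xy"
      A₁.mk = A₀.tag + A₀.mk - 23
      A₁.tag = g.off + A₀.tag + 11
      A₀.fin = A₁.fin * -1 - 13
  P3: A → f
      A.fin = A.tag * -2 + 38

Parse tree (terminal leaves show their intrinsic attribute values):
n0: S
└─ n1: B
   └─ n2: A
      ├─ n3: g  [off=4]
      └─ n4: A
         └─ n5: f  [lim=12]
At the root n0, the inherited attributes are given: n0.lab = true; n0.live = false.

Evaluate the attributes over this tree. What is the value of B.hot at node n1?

23

1. n0.lab = true  [given at root]
2. n0.live = false  [given at root]
3. n1.depth = 28  [28]
4. n2.key = "rk"  ["rk"]
5. n2.mk = 23  [23]
6. n2.tag = 8  [8]
7. n3.off = 4  [terminal]
8. n4.key = "xy"  ["xy"]
9. n4.mk = 8  [A₀.tag + A₀.mk - 23]
10. n4.tag = 23  [g.off + A₀.tag + 11]
11. n5.lim = 12  [terminal]
12. n4.fin = -8  [A.tag * -2 + 38]
13. n2.fin = -5  [A₁.fin * -1 - 13]
14. n1.mk = -2  [B.depth - 30]
15. n1.hot = 23  [A.fin * 3 + 38]
16. n1.val = "uy"  ["uy"]
17. n0.off = "uyk"  [B.val ++ "k"]
18. n0.lim = true  [B.hot > 22]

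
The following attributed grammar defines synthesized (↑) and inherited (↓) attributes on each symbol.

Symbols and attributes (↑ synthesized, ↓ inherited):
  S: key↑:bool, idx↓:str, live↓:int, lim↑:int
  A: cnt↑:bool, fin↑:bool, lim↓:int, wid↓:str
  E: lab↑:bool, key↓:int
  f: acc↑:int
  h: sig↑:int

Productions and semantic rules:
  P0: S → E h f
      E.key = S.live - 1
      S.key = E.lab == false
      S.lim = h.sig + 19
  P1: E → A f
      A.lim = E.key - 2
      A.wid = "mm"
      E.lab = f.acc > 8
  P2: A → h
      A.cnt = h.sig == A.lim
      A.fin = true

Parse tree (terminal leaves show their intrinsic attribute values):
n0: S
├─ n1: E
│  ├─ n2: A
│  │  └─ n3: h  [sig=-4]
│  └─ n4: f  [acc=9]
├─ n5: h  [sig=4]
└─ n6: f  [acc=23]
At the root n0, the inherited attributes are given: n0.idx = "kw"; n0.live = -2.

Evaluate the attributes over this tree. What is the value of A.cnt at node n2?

false

1. n0.idx = "kw"  [given at root]
2. n0.live = -2  [given at root]
3. n1.key = -3  [S.live - 1]
4. n2.lim = -5  [E.key - 2]
5. n2.wid = "mm"  ["mm"]
6. n3.sig = -4  [terminal]
7. n2.cnt = false  [h.sig == A.lim]
8. n2.fin = true  [true]
9. n4.acc = 9  [terminal]
10. n1.lab = true  [f.acc > 8]
11. n5.sig = 4  [terminal]
12. n6.acc = 23  [terminal]
13. n0.key = false  [E.lab == false]
14. n0.lim = 23  [h.sig + 19]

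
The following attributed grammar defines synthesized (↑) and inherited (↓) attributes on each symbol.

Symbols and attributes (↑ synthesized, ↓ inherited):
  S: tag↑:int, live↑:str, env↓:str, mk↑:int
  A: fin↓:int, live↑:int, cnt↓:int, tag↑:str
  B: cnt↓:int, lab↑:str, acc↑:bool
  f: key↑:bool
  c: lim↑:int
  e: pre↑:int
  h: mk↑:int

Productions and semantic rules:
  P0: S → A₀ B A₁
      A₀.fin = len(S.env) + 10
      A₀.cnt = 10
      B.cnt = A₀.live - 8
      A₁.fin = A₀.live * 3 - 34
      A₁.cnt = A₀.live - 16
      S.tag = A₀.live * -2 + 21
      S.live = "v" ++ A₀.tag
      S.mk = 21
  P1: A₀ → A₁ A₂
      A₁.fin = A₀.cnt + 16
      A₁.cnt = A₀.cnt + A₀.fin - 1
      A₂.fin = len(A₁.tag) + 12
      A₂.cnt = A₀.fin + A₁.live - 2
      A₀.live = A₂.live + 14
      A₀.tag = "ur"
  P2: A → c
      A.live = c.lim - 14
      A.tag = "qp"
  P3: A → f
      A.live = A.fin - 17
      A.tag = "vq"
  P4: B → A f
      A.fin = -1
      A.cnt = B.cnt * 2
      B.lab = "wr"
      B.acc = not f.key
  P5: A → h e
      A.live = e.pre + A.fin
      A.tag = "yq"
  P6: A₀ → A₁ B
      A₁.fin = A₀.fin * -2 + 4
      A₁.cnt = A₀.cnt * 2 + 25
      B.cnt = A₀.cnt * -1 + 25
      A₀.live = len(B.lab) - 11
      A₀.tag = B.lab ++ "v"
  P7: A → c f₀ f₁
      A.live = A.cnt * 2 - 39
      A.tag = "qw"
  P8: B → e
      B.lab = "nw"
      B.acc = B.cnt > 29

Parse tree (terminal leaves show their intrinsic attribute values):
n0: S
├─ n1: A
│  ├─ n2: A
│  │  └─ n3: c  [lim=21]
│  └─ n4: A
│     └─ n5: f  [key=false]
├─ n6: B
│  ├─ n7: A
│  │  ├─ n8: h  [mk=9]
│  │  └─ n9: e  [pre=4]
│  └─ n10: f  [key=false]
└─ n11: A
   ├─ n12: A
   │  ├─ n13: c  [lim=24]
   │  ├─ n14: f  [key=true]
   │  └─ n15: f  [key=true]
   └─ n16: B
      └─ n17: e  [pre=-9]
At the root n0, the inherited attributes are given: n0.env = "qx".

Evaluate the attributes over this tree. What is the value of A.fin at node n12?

6

1. n0.env = "qx"  [given at root]
2. n1.fin = 12  [len(S.env) + 10]
3. n1.cnt = 10  [10]
4. n2.fin = 26  [A₀.cnt + 16]
5. n2.cnt = 21  [A₀.cnt + A₀.fin - 1]
6. n3.lim = 21  [terminal]
7. n2.live = 7  [c.lim - 14]
8. n2.tag = "qp"  ["qp"]
9. n4.fin = 14  [len(A₁.tag) + 12]
10. n4.cnt = 17  [A₀.fin + A₁.live - 2]
11. n5.key = false  [terminal]
12. n4.live = -3  [A.fin - 17]
13. n4.tag = "vq"  ["vq"]
14. n1.live = 11  [A₂.live + 14]
15. n1.tag = "ur"  ["ur"]
16. n6.cnt = 3  [A₀.live - 8]
17. n7.fin = -1  [-1]
18. n7.cnt = 6  [B.cnt * 2]
19. n8.mk = 9  [terminal]
20. n9.pre = 4  [terminal]
21. n7.live = 3  [e.pre + A.fin]
22. n7.tag = "yq"  ["yq"]
23. n10.key = false  [terminal]
24. n6.lab = "wr"  ["wr"]
25. n6.acc = true  [not f.key]
26. n11.fin = -1  [A₀.live * 3 - 34]
27. n11.cnt = -5  [A₀.live - 16]
28. n12.fin = 6  [A₀.fin * -2 + 4]
29. n12.cnt = 15  [A₀.cnt * 2 + 25]
30. n13.lim = 24  [terminal]
31. n14.key = true  [terminal]
32. n15.key = true  [terminal]
33. n12.live = -9  [A.cnt * 2 - 39]
34. n12.tag = "qw"  ["qw"]
35. n16.cnt = 30  [A₀.cnt * -1 + 25]
36. n17.pre = -9  [terminal]
37. n16.lab = "nw"  ["nw"]
38. n16.acc = true  [B.cnt > 29]
39. n11.live = -9  [len(B.lab) - 11]
40. n11.tag = "nwv"  [B.lab ++ "v"]
41. n0.tag = -1  [A₀.live * -2 + 21]
42. n0.live = "vur"  ["v" ++ A₀.tag]
43. n0.mk = 21  [21]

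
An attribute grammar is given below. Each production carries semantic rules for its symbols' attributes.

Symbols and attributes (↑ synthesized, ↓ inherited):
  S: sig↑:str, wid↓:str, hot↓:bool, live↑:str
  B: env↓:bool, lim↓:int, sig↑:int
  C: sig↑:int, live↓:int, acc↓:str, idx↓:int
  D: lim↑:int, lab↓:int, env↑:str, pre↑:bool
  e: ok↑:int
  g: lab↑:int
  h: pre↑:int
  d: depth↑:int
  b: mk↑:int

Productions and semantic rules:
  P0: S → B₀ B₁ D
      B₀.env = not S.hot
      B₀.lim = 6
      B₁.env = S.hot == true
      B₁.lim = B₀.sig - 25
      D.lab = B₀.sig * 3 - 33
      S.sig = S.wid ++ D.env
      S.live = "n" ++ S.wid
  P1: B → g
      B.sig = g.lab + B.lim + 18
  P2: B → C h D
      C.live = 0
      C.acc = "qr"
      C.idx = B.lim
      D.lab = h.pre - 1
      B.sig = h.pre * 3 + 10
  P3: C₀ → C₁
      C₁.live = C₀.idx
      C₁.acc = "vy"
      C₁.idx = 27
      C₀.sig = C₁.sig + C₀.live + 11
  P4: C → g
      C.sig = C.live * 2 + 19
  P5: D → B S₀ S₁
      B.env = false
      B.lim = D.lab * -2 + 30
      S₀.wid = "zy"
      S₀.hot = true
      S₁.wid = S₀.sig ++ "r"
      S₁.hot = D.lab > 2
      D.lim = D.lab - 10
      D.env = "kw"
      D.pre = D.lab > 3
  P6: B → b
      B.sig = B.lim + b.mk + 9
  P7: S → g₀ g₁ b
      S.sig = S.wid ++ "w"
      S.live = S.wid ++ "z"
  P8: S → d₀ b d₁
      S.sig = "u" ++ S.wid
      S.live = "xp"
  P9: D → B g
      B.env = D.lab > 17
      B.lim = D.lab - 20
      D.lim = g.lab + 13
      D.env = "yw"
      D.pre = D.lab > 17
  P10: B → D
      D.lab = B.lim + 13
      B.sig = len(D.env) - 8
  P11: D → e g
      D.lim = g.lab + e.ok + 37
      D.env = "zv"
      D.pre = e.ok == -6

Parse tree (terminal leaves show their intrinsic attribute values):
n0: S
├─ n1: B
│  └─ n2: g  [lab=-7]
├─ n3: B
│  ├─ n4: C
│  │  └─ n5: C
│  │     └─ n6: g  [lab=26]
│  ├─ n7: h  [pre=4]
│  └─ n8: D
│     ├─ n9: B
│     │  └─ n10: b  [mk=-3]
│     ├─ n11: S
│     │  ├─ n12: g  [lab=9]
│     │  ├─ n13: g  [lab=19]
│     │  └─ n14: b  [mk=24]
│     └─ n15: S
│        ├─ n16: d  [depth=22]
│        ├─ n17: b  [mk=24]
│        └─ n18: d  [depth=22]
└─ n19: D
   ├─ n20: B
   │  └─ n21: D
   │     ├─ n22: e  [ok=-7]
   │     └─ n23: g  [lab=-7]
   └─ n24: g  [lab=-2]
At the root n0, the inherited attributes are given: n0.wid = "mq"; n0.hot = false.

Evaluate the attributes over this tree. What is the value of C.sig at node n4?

1. n0.wid = "mq"  [given at root]
2. n0.hot = false  [given at root]
3. n1.env = true  [not S.hot]
4. n1.lim = 6  [6]
5. n2.lab = -7  [terminal]
6. n1.sig = 17  [g.lab + B.lim + 18]
7. n3.env = false  [S.hot == true]
8. n3.lim = -8  [B₀.sig - 25]
9. n4.live = 0  [0]
10. n4.acc = "qr"  ["qr"]
11. n4.idx = -8  [B.lim]
12. n5.live = -8  [C₀.idx]
13. n5.acc = "vy"  ["vy"]
14. n5.idx = 27  [27]
15. n6.lab = 26  [terminal]
16. n5.sig = 3  [C.live * 2 + 19]
17. n4.sig = 14  [C₁.sig + C₀.live + 11]
18. n7.pre = 4  [terminal]
19. n8.lab = 3  [h.pre - 1]
20. n9.env = false  [false]
21. n9.lim = 24  [D.lab * -2 + 30]
22. n10.mk = -3  [terminal]
23. n9.sig = 30  [B.lim + b.mk + 9]
24. n11.wid = "zy"  ["zy"]
25. n11.hot = true  [true]
26. n12.lab = 9  [terminal]
27. n13.lab = 19  [terminal]
28. n14.mk = 24  [terminal]
29. n11.sig = "zyw"  [S.wid ++ "w"]
30. n11.live = "zyz"  [S.wid ++ "z"]
31. n15.wid = "zywr"  [S₀.sig ++ "r"]
32. n15.hot = true  [D.lab > 2]
33. n16.depth = 22  [terminal]
34. n17.mk = 24  [terminal]
35. n18.depth = 22  [terminal]
36. n15.sig = "uzywr"  ["u" ++ S.wid]
37. n15.live = "xp"  ["xp"]
38. n8.lim = -7  [D.lab - 10]
39. n8.env = "kw"  ["kw"]
40. n8.pre = false  [D.lab > 3]
41. n3.sig = 22  [h.pre * 3 + 10]
42. n19.lab = 18  [B₀.sig * 3 - 33]
43. n20.env = true  [D.lab > 17]
44. n20.lim = -2  [D.lab - 20]
45. n21.lab = 11  [B.lim + 13]
46. n22.ok = -7  [terminal]
47. n23.lab = -7  [terminal]
48. n21.lim = 23  [g.lab + e.ok + 37]
49. n21.env = "zv"  ["zv"]
50. n21.pre = false  [e.ok == -6]
51. n20.sig = -6  [len(D.env) - 8]
52. n24.lab = -2  [terminal]
53. n19.lim = 11  [g.lab + 13]
54. n19.env = "yw"  ["yw"]
55. n19.pre = true  [D.lab > 17]
56. n0.sig = "mqyw"  [S.wid ++ D.env]
57. n0.live = "nmq"  ["n" ++ S.wid]

14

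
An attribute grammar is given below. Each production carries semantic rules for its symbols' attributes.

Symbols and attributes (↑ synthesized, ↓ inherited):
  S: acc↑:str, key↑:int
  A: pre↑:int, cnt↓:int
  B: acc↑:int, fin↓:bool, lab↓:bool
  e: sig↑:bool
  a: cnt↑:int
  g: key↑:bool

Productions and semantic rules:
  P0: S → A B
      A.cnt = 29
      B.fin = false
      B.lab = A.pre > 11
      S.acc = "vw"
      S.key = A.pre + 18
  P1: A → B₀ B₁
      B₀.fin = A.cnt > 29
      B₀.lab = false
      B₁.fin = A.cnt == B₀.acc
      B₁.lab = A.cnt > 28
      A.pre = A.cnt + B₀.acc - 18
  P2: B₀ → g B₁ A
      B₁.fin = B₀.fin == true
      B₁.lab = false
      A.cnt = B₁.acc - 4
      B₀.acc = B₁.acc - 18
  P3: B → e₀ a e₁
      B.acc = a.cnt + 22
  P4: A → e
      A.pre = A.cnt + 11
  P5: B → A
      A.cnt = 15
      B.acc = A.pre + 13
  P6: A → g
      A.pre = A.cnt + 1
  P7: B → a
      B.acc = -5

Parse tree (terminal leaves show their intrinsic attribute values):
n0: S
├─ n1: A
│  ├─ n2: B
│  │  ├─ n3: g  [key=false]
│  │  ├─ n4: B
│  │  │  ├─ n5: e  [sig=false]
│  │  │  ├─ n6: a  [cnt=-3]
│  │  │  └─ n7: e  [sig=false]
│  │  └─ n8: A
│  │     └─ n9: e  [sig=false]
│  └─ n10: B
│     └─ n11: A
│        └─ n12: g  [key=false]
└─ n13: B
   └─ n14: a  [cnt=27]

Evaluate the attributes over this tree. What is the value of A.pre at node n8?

26

1. n1.cnt = 29  [29]
2. n2.fin = false  [A.cnt > 29]
3. n2.lab = false  [false]
4. n3.key = false  [terminal]
5. n4.fin = false  [B₀.fin == true]
6. n4.lab = false  [false]
7. n5.sig = false  [terminal]
8. n6.cnt = -3  [terminal]
9. n7.sig = false  [terminal]
10. n4.acc = 19  [a.cnt + 22]
11. n8.cnt = 15  [B₁.acc - 4]
12. n9.sig = false  [terminal]
13. n8.pre = 26  [A.cnt + 11]
14. n2.acc = 1  [B₁.acc - 18]
15. n10.fin = false  [A.cnt == B₀.acc]
16. n10.lab = true  [A.cnt > 28]
17. n11.cnt = 15  [15]
18. n12.key = false  [terminal]
19. n11.pre = 16  [A.cnt + 1]
20. n10.acc = 29  [A.pre + 13]
21. n1.pre = 12  [A.cnt + B₀.acc - 18]
22. n13.fin = false  [false]
23. n13.lab = true  [A.pre > 11]
24. n14.cnt = 27  [terminal]
25. n13.acc = -5  [-5]
26. n0.acc = "vw"  ["vw"]
27. n0.key = 30  [A.pre + 18]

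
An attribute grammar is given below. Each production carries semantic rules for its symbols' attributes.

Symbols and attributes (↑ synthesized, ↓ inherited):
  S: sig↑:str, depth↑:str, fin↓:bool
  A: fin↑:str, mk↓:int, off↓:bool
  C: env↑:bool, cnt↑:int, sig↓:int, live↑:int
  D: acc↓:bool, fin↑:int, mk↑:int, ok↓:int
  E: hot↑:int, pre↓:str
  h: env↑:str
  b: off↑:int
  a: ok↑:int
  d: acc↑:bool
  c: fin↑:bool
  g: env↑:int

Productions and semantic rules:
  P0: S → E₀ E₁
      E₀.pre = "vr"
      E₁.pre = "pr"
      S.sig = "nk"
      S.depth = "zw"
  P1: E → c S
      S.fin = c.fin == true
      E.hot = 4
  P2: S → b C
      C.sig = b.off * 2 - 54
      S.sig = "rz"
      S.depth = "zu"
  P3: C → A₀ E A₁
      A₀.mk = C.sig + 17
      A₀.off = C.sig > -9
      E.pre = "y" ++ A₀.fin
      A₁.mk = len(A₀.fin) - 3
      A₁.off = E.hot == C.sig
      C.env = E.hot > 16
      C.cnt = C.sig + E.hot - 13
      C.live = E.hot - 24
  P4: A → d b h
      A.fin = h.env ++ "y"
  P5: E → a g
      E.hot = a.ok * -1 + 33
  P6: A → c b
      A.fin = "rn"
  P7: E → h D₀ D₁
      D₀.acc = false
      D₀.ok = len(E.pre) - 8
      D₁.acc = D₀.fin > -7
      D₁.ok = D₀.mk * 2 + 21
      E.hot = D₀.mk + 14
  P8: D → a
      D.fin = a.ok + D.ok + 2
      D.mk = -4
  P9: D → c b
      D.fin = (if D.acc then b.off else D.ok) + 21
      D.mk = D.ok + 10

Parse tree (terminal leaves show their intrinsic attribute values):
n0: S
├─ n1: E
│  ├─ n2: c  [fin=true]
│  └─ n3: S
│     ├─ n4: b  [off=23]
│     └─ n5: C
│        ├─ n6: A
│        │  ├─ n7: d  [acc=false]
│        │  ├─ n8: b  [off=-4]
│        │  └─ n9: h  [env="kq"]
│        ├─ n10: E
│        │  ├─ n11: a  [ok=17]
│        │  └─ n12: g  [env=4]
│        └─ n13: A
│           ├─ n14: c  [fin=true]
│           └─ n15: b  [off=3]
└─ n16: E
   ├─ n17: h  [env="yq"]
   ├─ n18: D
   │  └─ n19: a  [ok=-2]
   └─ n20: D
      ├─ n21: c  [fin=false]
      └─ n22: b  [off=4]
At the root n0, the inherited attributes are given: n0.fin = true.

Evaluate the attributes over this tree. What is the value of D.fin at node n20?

25

1. n0.fin = true  [given at root]
2. n1.pre = "vr"  ["vr"]
3. n2.fin = true  [terminal]
4. n3.fin = true  [c.fin == true]
5. n4.off = 23  [terminal]
6. n5.sig = -8  [b.off * 2 - 54]
7. n6.mk = 9  [C.sig + 17]
8. n6.off = true  [C.sig > -9]
9. n7.acc = false  [terminal]
10. n8.off = -4  [terminal]
11. n9.env = "kq"  [terminal]
12. n6.fin = "kqy"  [h.env ++ "y"]
13. n10.pre = "ykqy"  ["y" ++ A₀.fin]
14. n11.ok = 17  [terminal]
15. n12.env = 4  [terminal]
16. n10.hot = 16  [a.ok * -1 + 33]
17. n13.mk = 0  [len(A₀.fin) - 3]
18. n13.off = false  [E.hot == C.sig]
19. n14.fin = true  [terminal]
20. n15.off = 3  [terminal]
21. n13.fin = "rn"  ["rn"]
22. n5.env = false  [E.hot > 16]
23. n5.cnt = -5  [C.sig + E.hot - 13]
24. n5.live = -8  [E.hot - 24]
25. n3.sig = "rz"  ["rz"]
26. n3.depth = "zu"  ["zu"]
27. n1.hot = 4  [4]
28. n16.pre = "pr"  ["pr"]
29. n17.env = "yq"  [terminal]
30. n18.acc = false  [false]
31. n18.ok = -6  [len(E.pre) - 8]
32. n19.ok = -2  [terminal]
33. n18.fin = -6  [a.ok + D.ok + 2]
34. n18.mk = -4  [-4]
35. n20.acc = true  [D₀.fin > -7]
36. n20.ok = 13  [D₀.mk * 2 + 21]
37. n21.fin = false  [terminal]
38. n22.off = 4  [terminal]
39. n20.fin = 25  [(if D.acc then b.off else D.ok) + 21]
40. n20.mk = 23  [D.ok + 10]
41. n16.hot = 10  [D₀.mk + 14]
42. n0.sig = "nk"  ["nk"]
43. n0.depth = "zw"  ["zw"]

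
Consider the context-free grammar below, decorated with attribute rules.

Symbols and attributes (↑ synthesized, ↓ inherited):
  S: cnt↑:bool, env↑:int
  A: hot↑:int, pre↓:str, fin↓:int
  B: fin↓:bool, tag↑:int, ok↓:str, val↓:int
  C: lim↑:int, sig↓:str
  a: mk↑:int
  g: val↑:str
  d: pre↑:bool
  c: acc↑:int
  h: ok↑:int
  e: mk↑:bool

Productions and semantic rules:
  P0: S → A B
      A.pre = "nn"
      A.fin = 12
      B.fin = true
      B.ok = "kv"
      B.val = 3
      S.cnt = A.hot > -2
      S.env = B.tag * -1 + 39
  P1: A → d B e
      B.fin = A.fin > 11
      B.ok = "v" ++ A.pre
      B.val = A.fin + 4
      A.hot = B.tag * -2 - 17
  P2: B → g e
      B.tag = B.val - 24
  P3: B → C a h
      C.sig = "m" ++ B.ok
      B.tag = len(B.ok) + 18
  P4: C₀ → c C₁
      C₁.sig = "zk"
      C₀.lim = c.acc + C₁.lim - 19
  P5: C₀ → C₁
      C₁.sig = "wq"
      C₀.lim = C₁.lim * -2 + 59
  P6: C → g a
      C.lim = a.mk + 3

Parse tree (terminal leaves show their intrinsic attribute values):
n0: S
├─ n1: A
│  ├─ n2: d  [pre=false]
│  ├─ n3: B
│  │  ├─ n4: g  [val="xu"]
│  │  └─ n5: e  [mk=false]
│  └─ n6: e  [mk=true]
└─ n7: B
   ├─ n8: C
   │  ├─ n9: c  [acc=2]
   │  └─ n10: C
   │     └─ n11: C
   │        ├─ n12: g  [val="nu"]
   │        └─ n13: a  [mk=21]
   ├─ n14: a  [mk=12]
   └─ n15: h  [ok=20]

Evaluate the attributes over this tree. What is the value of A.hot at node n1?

1. n1.pre = "nn"  ["nn"]
2. n1.fin = 12  [12]
3. n2.pre = false  [terminal]
4. n3.fin = true  [A.fin > 11]
5. n3.ok = "vnn"  ["v" ++ A.pre]
6. n3.val = 16  [A.fin + 4]
7. n4.val = "xu"  [terminal]
8. n5.mk = false  [terminal]
9. n3.tag = -8  [B.val - 24]
10. n6.mk = true  [terminal]
11. n1.hot = -1  [B.tag * -2 - 17]
12. n7.fin = true  [true]
13. n7.ok = "kv"  ["kv"]
14. n7.val = 3  [3]
15. n8.sig = "mkv"  ["m" ++ B.ok]
16. n9.acc = 2  [terminal]
17. n10.sig = "zk"  ["zk"]
18. n11.sig = "wq"  ["wq"]
19. n12.val = "nu"  [terminal]
20. n13.mk = 21  [terminal]
21. n11.lim = 24  [a.mk + 3]
22. n10.lim = 11  [C₁.lim * -2 + 59]
23. n8.lim = -6  [c.acc + C₁.lim - 19]
24. n14.mk = 12  [terminal]
25. n15.ok = 20  [terminal]
26. n7.tag = 20  [len(B.ok) + 18]
27. n0.cnt = true  [A.hot > -2]
28. n0.env = 19  [B.tag * -1 + 39]

-1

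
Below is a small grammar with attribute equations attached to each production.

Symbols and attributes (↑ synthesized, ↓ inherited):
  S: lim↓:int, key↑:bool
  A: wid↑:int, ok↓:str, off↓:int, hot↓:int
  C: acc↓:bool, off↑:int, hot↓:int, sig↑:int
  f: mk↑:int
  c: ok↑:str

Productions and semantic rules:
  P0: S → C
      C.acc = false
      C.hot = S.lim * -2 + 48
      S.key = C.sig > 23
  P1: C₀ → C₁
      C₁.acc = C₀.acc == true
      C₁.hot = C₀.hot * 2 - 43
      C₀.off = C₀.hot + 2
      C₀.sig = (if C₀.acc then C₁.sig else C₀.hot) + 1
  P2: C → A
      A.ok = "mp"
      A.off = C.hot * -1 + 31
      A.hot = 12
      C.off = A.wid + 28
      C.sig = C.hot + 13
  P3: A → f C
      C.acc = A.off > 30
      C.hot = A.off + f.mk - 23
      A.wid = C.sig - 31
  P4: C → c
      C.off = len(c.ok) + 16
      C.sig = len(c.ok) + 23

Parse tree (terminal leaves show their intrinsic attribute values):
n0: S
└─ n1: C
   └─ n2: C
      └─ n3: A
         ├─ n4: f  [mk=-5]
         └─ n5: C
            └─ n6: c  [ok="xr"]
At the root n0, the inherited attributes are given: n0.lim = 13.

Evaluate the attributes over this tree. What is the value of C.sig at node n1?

23

1. n0.lim = 13  [given at root]
2. n1.acc = false  [false]
3. n1.hot = 22  [S.lim * -2 + 48]
4. n2.acc = false  [C₀.acc == true]
5. n2.hot = 1  [C₀.hot * 2 - 43]
6. n3.ok = "mp"  ["mp"]
7. n3.off = 30  [C.hot * -1 + 31]
8. n3.hot = 12  [12]
9. n4.mk = -5  [terminal]
10. n5.acc = false  [A.off > 30]
11. n5.hot = 2  [A.off + f.mk - 23]
12. n6.ok = "xr"  [terminal]
13. n5.off = 18  [len(c.ok) + 16]
14. n5.sig = 25  [len(c.ok) + 23]
15. n3.wid = -6  [C.sig - 31]
16. n2.off = 22  [A.wid + 28]
17. n2.sig = 14  [C.hot + 13]
18. n1.off = 24  [C₀.hot + 2]
19. n1.sig = 23  [(if C₀.acc then C₁.sig else C₀.hot) + 1]
20. n0.key = false  [C.sig > 23]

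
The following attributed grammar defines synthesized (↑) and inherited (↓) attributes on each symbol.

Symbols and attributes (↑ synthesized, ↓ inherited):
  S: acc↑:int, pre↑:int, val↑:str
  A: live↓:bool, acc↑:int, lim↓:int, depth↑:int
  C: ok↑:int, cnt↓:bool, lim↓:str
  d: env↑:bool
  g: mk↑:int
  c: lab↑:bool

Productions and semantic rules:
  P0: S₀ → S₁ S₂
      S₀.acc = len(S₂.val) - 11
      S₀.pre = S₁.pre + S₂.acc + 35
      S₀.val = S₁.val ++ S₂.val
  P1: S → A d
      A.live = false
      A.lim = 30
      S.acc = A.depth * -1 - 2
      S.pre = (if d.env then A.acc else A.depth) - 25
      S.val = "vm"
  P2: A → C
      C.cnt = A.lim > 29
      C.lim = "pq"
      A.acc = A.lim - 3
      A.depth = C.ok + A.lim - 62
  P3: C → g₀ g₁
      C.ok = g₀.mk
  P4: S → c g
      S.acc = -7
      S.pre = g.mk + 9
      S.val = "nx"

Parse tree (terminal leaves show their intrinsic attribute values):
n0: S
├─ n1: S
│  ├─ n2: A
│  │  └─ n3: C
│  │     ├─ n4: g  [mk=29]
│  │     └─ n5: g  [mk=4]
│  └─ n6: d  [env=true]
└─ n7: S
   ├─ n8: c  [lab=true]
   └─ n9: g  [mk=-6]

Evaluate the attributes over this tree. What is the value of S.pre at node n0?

30

1. n2.live = false  [false]
2. n2.lim = 30  [30]
3. n3.cnt = true  [A.lim > 29]
4. n3.lim = "pq"  ["pq"]
5. n4.mk = 29  [terminal]
6. n5.mk = 4  [terminal]
7. n3.ok = 29  [g₀.mk]
8. n2.acc = 27  [A.lim - 3]
9. n2.depth = -3  [C.ok + A.lim - 62]
10. n6.env = true  [terminal]
11. n1.acc = 1  [A.depth * -1 - 2]
12. n1.pre = 2  [(if d.env then A.acc else A.depth) - 25]
13. n1.val = "vm"  ["vm"]
14. n8.lab = true  [terminal]
15. n9.mk = -6  [terminal]
16. n7.acc = -7  [-7]
17. n7.pre = 3  [g.mk + 9]
18. n7.val = "nx"  ["nx"]
19. n0.acc = -9  [len(S₂.val) - 11]
20. n0.pre = 30  [S₁.pre + S₂.acc + 35]
21. n0.val = "vmnx"  [S₁.val ++ S₂.val]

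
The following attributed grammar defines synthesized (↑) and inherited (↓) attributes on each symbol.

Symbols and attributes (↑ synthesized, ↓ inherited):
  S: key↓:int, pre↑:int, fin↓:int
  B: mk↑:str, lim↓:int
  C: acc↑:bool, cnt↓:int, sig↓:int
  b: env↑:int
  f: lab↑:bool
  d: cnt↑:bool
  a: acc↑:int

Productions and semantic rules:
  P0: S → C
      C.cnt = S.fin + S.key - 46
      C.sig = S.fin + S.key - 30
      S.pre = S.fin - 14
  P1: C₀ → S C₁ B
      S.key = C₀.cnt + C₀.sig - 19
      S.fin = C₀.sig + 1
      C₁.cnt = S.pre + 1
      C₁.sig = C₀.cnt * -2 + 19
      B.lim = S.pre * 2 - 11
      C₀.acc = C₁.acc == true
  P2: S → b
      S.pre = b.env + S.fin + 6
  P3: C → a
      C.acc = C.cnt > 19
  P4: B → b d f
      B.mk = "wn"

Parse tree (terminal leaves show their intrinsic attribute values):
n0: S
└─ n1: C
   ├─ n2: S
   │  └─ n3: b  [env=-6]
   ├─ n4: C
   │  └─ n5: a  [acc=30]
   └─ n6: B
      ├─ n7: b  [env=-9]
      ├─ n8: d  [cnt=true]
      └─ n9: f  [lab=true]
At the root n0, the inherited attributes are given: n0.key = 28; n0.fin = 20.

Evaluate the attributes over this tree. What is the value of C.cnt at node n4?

1. n0.key = 28  [given at root]
2. n0.fin = 20  [given at root]
3. n1.cnt = 2  [S.fin + S.key - 46]
4. n1.sig = 18  [S.fin + S.key - 30]
5. n2.key = 1  [C₀.cnt + C₀.sig - 19]
6. n2.fin = 19  [C₀.sig + 1]
7. n3.env = -6  [terminal]
8. n2.pre = 19  [b.env + S.fin + 6]
9. n4.cnt = 20  [S.pre + 1]
10. n4.sig = 15  [C₀.cnt * -2 + 19]
11. n5.acc = 30  [terminal]
12. n4.acc = true  [C.cnt > 19]
13. n6.lim = 27  [S.pre * 2 - 11]
14. n7.env = -9  [terminal]
15. n8.cnt = true  [terminal]
16. n9.lab = true  [terminal]
17. n6.mk = "wn"  ["wn"]
18. n1.acc = true  [C₁.acc == true]
19. n0.pre = 6  [S.fin - 14]

20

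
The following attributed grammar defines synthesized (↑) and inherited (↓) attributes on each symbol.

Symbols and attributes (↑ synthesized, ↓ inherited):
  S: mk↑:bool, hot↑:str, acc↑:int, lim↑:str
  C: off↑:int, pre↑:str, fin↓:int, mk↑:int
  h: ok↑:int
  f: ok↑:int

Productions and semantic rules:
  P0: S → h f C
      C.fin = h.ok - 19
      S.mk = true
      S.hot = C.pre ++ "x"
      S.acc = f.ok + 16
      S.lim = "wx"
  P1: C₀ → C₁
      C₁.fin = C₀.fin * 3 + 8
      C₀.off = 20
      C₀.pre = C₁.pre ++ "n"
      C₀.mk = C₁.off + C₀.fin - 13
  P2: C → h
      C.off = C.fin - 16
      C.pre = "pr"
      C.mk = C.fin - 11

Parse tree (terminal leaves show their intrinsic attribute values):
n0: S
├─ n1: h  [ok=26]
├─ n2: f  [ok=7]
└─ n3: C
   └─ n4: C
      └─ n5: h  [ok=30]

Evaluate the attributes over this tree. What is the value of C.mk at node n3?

7

1. n1.ok = 26  [terminal]
2. n2.ok = 7  [terminal]
3. n3.fin = 7  [h.ok - 19]
4. n4.fin = 29  [C₀.fin * 3 + 8]
5. n5.ok = 30  [terminal]
6. n4.off = 13  [C.fin - 16]
7. n4.pre = "pr"  ["pr"]
8. n4.mk = 18  [C.fin - 11]
9. n3.off = 20  [20]
10. n3.pre = "prn"  [C₁.pre ++ "n"]
11. n3.mk = 7  [C₁.off + C₀.fin - 13]
12. n0.mk = true  [true]
13. n0.hot = "prnx"  [C.pre ++ "x"]
14. n0.acc = 23  [f.ok + 16]
15. n0.lim = "wx"  ["wx"]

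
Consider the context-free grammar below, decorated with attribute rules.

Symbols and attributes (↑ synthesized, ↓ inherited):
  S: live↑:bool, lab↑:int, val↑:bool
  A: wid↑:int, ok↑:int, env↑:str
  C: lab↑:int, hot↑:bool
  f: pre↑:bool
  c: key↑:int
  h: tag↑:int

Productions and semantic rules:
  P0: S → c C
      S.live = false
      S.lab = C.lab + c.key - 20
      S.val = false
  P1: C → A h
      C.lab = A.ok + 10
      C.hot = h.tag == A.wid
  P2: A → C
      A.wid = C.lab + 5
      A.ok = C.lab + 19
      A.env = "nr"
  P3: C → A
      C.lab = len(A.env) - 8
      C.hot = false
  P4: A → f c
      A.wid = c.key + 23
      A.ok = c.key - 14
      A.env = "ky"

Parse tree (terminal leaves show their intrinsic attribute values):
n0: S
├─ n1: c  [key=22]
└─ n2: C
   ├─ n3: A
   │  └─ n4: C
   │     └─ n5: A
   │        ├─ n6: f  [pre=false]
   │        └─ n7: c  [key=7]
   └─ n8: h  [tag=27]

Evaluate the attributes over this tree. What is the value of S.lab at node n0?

25

1. n1.key = 22  [terminal]
2. n6.pre = false  [terminal]
3. n7.key = 7  [terminal]
4. n5.wid = 30  [c.key + 23]
5. n5.ok = -7  [c.key - 14]
6. n5.env = "ky"  ["ky"]
7. n4.lab = -6  [len(A.env) - 8]
8. n4.hot = false  [false]
9. n3.wid = -1  [C.lab + 5]
10. n3.ok = 13  [C.lab + 19]
11. n3.env = "nr"  ["nr"]
12. n8.tag = 27  [terminal]
13. n2.lab = 23  [A.ok + 10]
14. n2.hot = false  [h.tag == A.wid]
15. n0.live = false  [false]
16. n0.lab = 25  [C.lab + c.key - 20]
17. n0.val = false  [false]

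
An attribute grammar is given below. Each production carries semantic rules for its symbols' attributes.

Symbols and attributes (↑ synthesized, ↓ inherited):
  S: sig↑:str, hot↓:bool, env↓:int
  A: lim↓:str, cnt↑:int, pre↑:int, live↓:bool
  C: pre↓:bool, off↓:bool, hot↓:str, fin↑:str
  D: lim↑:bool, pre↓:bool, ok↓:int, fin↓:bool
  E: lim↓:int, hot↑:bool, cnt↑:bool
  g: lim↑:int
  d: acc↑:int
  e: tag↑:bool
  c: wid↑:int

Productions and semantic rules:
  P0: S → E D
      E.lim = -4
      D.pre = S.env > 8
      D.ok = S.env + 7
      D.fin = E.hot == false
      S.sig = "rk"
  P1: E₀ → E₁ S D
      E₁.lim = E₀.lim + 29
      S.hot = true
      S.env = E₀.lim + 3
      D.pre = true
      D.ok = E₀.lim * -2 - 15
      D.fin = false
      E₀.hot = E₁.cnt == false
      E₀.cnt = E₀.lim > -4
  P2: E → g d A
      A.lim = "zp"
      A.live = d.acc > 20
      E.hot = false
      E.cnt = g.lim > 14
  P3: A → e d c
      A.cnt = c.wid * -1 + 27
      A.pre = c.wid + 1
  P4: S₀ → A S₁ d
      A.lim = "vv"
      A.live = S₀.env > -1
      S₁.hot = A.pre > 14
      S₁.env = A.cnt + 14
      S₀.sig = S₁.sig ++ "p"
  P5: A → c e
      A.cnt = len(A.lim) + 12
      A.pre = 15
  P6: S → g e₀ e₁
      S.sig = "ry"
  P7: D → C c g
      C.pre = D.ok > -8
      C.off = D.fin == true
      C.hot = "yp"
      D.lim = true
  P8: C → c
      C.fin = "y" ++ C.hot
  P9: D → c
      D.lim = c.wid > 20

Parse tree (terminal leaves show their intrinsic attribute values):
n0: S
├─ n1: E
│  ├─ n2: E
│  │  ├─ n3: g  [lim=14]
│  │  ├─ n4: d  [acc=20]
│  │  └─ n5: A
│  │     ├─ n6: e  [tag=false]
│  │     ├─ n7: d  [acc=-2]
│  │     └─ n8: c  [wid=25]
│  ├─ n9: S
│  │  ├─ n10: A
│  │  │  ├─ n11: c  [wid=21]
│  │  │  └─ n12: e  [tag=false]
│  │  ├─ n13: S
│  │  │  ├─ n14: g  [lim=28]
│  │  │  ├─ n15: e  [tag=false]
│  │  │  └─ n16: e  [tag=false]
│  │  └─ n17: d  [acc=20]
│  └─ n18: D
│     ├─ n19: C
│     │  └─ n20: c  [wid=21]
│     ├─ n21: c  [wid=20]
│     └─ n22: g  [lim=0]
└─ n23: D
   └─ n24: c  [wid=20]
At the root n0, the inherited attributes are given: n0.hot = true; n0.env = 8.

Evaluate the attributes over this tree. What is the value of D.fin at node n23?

1. n0.hot = true  [given at root]
2. n0.env = 8  [given at root]
3. n1.lim = -4  [-4]
4. n2.lim = 25  [E₀.lim + 29]
5. n3.lim = 14  [terminal]
6. n4.acc = 20  [terminal]
7. n5.lim = "zp"  ["zp"]
8. n5.live = false  [d.acc > 20]
9. n6.tag = false  [terminal]
10. n7.acc = -2  [terminal]
11. n8.wid = 25  [terminal]
12. n5.cnt = 2  [c.wid * -1 + 27]
13. n5.pre = 26  [c.wid + 1]
14. n2.hot = false  [false]
15. n2.cnt = false  [g.lim > 14]
16. n9.hot = true  [true]
17. n9.env = -1  [E₀.lim + 3]
18. n10.lim = "vv"  ["vv"]
19. n10.live = false  [S₀.env > -1]
20. n11.wid = 21  [terminal]
21. n12.tag = false  [terminal]
22. n10.cnt = 14  [len(A.lim) + 12]
23. n10.pre = 15  [15]
24. n13.hot = true  [A.pre > 14]
25. n13.env = 28  [A.cnt + 14]
26. n14.lim = 28  [terminal]
27. n15.tag = false  [terminal]
28. n16.tag = false  [terminal]
29. n13.sig = "ry"  ["ry"]
30. n17.acc = 20  [terminal]
31. n9.sig = "ryp"  [S₁.sig ++ "p"]
32. n18.pre = true  [true]
33. n18.ok = -7  [E₀.lim * -2 - 15]
34. n18.fin = false  [false]
35. n19.pre = true  [D.ok > -8]
36. n19.off = false  [D.fin == true]
37. n19.hot = "yp"  ["yp"]
38. n20.wid = 21  [terminal]
39. n19.fin = "yyp"  ["y" ++ C.hot]
40. n21.wid = 20  [terminal]
41. n22.lim = 0  [terminal]
42. n18.lim = true  [true]
43. n1.hot = true  [E₁.cnt == false]
44. n1.cnt = false  [E₀.lim > -4]
45. n23.pre = false  [S.env > 8]
46. n23.ok = 15  [S.env + 7]
47. n23.fin = false  [E.hot == false]
48. n24.wid = 20  [terminal]
49. n23.lim = false  [c.wid > 20]
50. n0.sig = "rk"  ["rk"]

false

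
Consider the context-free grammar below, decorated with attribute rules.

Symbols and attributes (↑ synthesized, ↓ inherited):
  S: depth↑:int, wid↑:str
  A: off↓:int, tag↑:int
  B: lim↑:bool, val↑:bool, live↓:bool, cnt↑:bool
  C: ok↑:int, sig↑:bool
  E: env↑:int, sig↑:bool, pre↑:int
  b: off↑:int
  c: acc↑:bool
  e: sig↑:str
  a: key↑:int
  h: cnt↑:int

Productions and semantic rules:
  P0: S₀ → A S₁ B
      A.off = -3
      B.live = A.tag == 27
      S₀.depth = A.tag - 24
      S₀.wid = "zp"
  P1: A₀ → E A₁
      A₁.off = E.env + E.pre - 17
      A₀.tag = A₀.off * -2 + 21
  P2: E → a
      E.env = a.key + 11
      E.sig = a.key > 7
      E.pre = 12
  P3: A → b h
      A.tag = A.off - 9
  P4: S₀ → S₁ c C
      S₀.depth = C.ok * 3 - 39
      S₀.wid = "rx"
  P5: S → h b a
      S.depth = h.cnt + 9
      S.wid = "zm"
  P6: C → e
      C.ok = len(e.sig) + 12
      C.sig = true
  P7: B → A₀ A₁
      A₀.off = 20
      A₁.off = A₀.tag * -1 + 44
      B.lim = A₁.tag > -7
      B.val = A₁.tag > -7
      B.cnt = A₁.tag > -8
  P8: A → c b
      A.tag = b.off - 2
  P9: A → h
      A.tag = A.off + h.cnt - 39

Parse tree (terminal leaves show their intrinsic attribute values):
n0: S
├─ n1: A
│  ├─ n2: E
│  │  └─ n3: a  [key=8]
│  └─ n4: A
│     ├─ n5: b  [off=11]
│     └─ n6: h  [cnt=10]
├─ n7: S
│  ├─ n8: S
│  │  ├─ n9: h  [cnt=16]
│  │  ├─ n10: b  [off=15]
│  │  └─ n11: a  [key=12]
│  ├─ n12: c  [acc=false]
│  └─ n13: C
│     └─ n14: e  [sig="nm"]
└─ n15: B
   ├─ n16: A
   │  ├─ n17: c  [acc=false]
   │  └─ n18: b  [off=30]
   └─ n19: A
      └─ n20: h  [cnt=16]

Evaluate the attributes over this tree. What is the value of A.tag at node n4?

1. n1.off = -3  [-3]
2. n3.key = 8  [terminal]
3. n2.env = 19  [a.key + 11]
4. n2.sig = true  [a.key > 7]
5. n2.pre = 12  [12]
6. n4.off = 14  [E.env + E.pre - 17]
7. n5.off = 11  [terminal]
8. n6.cnt = 10  [terminal]
9. n4.tag = 5  [A.off - 9]
10. n1.tag = 27  [A₀.off * -2 + 21]
11. n9.cnt = 16  [terminal]
12. n10.off = 15  [terminal]
13. n11.key = 12  [terminal]
14. n8.depth = 25  [h.cnt + 9]
15. n8.wid = "zm"  ["zm"]
16. n12.acc = false  [terminal]
17. n14.sig = "nm"  [terminal]
18. n13.ok = 14  [len(e.sig) + 12]
19. n13.sig = true  [true]
20. n7.depth = 3  [C.ok * 3 - 39]
21. n7.wid = "rx"  ["rx"]
22. n15.live = true  [A.tag == 27]
23. n16.off = 20  [20]
24. n17.acc = false  [terminal]
25. n18.off = 30  [terminal]
26. n16.tag = 28  [b.off - 2]
27. n19.off = 16  [A₀.tag * -1 + 44]
28. n20.cnt = 16  [terminal]
29. n19.tag = -7  [A.off + h.cnt - 39]
30. n15.lim = false  [A₁.tag > -7]
31. n15.val = false  [A₁.tag > -7]
32. n15.cnt = true  [A₁.tag > -8]
33. n0.depth = 3  [A.tag - 24]
34. n0.wid = "zp"  ["zp"]

5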